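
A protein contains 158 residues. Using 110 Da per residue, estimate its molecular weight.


MW = n_residues * 110 Da
MW = 158 * 110
MW = 17380 Da

17380 Da


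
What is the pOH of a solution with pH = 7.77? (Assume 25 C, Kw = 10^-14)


pOH = 14 - pH
pOH = 14 - 7.77
pOH = 6.23

6.23


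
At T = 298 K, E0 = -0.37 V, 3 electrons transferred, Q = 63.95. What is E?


E = E0 - (RT/nF) * ln(Q)
E = -0.37 - (8.314 * 298 / (3 * 96485)) * ln(63.95)
E = -0.4056 V

-0.4056 V


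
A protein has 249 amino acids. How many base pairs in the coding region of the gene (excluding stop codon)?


Each amino acid = 1 codon = 3 bp
bp = 249 * 3 = 747 bp

747 bp


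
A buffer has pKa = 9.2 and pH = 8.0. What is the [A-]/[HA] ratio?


[A-]/[HA] = 10^(pH - pKa)
= 10^(8.0 - 9.2)
= 0.0631

0.0631


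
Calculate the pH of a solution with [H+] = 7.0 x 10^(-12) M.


pH = -log10([H+])
pH = -log10(7.0 x 10^(-12))
pH = 11.1549

11.1549


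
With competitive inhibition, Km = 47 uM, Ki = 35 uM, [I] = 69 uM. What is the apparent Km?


Km_app = Km * (1 + [I]/Ki)
Km_app = 47 * (1 + 69/35)
Km_app = 139.6571 uM

139.6571 uM


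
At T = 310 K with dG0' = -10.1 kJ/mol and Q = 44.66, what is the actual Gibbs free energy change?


dG = dG0' + RT * ln(Q) / 1000
dG = -10.1 + 8.314 * 310 * ln(44.66) / 1000
dG = -0.3085 kJ/mol

-0.3085 kJ/mol


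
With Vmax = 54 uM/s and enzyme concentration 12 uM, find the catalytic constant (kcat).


kcat = Vmax / [E]t
kcat = 54 / 12
kcat = 4.5 s^-1

4.5 s^-1


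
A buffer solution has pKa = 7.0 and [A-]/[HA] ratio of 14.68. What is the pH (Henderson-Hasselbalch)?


pH = pKa + log10([A-]/[HA])
pH = 7.0 + log10(14.68)
pH = 8.1667

8.1667


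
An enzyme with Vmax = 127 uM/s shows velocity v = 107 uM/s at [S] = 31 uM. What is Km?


Km = [S] * (Vmax - v) / v
Km = 31 * (127 - 107) / 107
Km = 5.7944 uM

5.7944 uM


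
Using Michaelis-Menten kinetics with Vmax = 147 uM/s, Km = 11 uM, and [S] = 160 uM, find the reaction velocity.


v = Vmax * [S] / (Km + [S])
v = 147 * 160 / (11 + 160)
v = 137.5439 uM/s

137.5439 uM/s


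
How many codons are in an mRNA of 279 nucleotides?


codons = nucleotides / 3
codons = 279 / 3 = 93

93


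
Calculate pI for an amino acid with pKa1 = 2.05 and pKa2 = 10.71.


pI = (pKa1 + pKa2) / 2
pI = (2.05 + 10.71) / 2
pI = 6.38

6.38


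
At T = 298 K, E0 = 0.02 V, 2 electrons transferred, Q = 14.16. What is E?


E = E0 - (RT/nF) * ln(Q)
E = 0.02 - (8.314 * 298 / (2 * 96485)) * ln(14.16)
E = -0.014 V

-0.014 V


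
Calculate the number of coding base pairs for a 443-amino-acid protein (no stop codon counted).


Each amino acid = 1 codon = 3 bp
bp = 443 * 3 = 1329 bp

1329 bp


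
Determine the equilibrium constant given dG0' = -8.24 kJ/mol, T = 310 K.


Keq = exp(-dG0 * 1000 / (R * T))
Keq = exp(-(-8.24) * 1000 / (8.314 * 310))
Keq = 24.4614

24.4614


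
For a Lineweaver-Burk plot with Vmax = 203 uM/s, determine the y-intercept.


y-intercept = 1/Vmax
= 1/203
= 0.0049 s/uM

0.0049 s/uM


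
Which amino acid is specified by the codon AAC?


Standard genetic code lookup.
Codon AAC -> Asn

Asn


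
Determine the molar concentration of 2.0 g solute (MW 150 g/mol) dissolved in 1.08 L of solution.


C = (mass / MW) / volume
C = (2.0 / 150) / 1.08
C = 0.0123 M

0.0123 M


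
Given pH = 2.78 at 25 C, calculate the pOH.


pOH = 14 - pH
pOH = 14 - 2.78
pOH = 11.22

11.22


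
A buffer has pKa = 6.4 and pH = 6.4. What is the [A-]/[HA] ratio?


[A-]/[HA] = 10^(pH - pKa)
= 10^(6.4 - 6.4)
= 1.0

1.0


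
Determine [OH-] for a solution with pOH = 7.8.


[OH-] = 10^(-pOH)
[OH-] = 10^(-7.8)
[OH-] = 1.585e-08 M

1.585e-08 M


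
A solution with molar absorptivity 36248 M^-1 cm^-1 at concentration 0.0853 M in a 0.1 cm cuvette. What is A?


A = epsilon * c * l
A = 36248 * 0.0853 * 0.1
A = 309.1954

309.1954


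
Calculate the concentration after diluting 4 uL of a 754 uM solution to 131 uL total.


C2 = C1 * V1 / V2
C2 = 754 * 4 / 131
C2 = 23.0229 uM

23.0229 uM


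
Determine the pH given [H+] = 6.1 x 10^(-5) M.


pH = -log10([H+])
pH = -log10(6.1 x 10^(-5))
pH = 4.2147

4.2147


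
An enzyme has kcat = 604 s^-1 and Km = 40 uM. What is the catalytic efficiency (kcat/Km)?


Catalytic efficiency = kcat / Km
= 604 / 40
= 15.1 uM^-1*s^-1

15.1 uM^-1*s^-1


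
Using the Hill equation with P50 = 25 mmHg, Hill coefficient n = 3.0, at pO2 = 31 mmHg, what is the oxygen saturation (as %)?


Y = pO2^n / (P50^n + pO2^n)
Y = 31^3.0 / (25^3.0 + 31^3.0)
Y = 65.6%

65.6%


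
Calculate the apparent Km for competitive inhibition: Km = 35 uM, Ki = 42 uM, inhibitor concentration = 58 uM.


Km_app = Km * (1 + [I]/Ki)
Km_app = 35 * (1 + 58/42)
Km_app = 83.3333 uM

83.3333 uM


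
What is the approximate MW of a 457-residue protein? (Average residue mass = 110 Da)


MW = n_residues * 110 Da
MW = 457 * 110
MW = 50270 Da

50270 Da


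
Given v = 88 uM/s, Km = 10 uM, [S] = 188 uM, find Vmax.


Vmax = v * (Km + [S]) / [S]
Vmax = 88 * (10 + 188) / 188
Vmax = 92.6809 uM/s

92.6809 uM/s


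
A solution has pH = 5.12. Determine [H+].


[H+] = 10^(-pH)
[H+] = 10^(-5.12)
[H+] = 7.586e-06 M

7.586e-06 M


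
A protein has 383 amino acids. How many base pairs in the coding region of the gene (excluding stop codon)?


Each amino acid = 1 codon = 3 bp
bp = 383 * 3 = 1149 bp

1149 bp


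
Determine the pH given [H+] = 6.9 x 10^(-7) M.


pH = -log10([H+])
pH = -log10(6.9 x 10^(-7))
pH = 6.1612

6.1612


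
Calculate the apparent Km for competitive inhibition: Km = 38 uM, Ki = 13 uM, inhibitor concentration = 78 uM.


Km_app = Km * (1 + [I]/Ki)
Km_app = 38 * (1 + 78/13)
Km_app = 266.0 uM

266.0 uM


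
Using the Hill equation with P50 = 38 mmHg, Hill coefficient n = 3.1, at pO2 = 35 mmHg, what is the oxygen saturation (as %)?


Y = pO2^n / (P50^n + pO2^n)
Y = 35^3.1 / (38^3.1 + 35^3.1)
Y = 43.66%

43.66%


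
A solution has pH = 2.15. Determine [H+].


[H+] = 10^(-pH)
[H+] = 10^(-2.15)
[H+] = 0.0071 M

0.0071 M


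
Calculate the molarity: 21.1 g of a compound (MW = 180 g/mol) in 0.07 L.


C = (mass / MW) / volume
C = (21.1 / 180) / 0.07
C = 1.6746 M

1.6746 M


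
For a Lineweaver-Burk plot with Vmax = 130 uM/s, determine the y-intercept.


y-intercept = 1/Vmax
= 1/130
= 0.0077 s/uM

0.0077 s/uM


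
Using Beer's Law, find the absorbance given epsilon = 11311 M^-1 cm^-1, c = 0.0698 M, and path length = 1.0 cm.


A = epsilon * c * l
A = 11311 * 0.0698 * 1.0
A = 789.5078

789.5078


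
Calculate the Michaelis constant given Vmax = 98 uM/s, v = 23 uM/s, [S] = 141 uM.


Km = [S] * (Vmax - v) / v
Km = 141 * (98 - 23) / 23
Km = 459.7826 uM

459.7826 uM


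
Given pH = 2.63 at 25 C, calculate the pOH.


pOH = 14 - pH
pOH = 14 - 2.63
pOH = 11.37

11.37


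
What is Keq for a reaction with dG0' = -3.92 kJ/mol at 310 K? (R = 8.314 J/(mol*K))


Keq = exp(-dG0 * 1000 / (R * T))
Keq = exp(-(-3.92) * 1000 / (8.314 * 310))
Keq = 4.5766

4.5766


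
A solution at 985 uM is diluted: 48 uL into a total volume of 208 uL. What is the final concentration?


C2 = C1 * V1 / V2
C2 = 985 * 48 / 208
C2 = 227.3077 uM

227.3077 uM


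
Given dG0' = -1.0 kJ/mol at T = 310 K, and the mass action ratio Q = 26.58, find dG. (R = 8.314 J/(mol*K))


dG = dG0' + RT * ln(Q) / 1000
dG = -1.0 + 8.314 * 310 * ln(26.58) / 1000
dG = 7.4541 kJ/mol

7.4541 kJ/mol


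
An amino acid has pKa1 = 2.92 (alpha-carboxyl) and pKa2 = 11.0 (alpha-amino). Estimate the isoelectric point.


pI = (pKa1 + pKa2) / 2
pI = (2.92 + 11.0) / 2
pI = 6.96

6.96


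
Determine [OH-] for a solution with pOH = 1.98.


[OH-] = 10^(-pOH)
[OH-] = 10^(-1.98)
[OH-] = 0.0105 M

0.0105 M


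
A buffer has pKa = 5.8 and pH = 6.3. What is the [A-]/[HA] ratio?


[A-]/[HA] = 10^(pH - pKa)
= 10^(6.3 - 5.8)
= 3.1623

3.1623


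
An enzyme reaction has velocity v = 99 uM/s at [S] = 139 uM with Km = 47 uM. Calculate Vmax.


Vmax = v * (Km + [S]) / [S]
Vmax = 99 * (47 + 139) / 139
Vmax = 132.4748 uM/s

132.4748 uM/s


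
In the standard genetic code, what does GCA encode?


Standard genetic code lookup.
Codon GCA -> Ala

Ala


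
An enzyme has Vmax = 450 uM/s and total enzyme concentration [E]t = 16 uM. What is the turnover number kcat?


kcat = Vmax / [E]t
kcat = 450 / 16
kcat = 28.125 s^-1

28.125 s^-1


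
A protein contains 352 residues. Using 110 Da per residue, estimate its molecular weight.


MW = n_residues * 110 Da
MW = 352 * 110
MW = 38720 Da

38720 Da


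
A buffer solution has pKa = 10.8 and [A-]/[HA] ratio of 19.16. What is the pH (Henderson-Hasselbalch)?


pH = pKa + log10([A-]/[HA])
pH = 10.8 + log10(19.16)
pH = 12.0824

12.0824


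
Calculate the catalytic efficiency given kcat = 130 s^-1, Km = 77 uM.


Catalytic efficiency = kcat / Km
= 130 / 77
= 1.6883 uM^-1*s^-1

1.6883 uM^-1*s^-1


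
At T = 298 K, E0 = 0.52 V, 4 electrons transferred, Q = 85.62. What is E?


E = E0 - (RT/nF) * ln(Q)
E = 0.52 - (8.314 * 298 / (4 * 96485)) * ln(85.62)
E = 0.4914 V

0.4914 V


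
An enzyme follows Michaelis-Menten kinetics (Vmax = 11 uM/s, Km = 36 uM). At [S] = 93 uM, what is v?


v = Vmax * [S] / (Km + [S])
v = 11 * 93 / (36 + 93)
v = 7.9302 uM/s

7.9302 uM/s


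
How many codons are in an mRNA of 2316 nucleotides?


codons = nucleotides / 3
codons = 2316 / 3 = 772

772


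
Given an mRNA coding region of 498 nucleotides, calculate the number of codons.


codons = nucleotides / 3
codons = 498 / 3 = 166

166


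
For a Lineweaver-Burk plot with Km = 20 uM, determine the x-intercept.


x-intercept = -1/Km
= -1/20
= -0.05 1/uM

-0.05 1/uM


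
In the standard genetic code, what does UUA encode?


Standard genetic code lookup.
Codon UUA -> Leu

Leu


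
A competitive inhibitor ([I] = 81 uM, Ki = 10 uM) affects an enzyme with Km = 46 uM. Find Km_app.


Km_app = Km * (1 + [I]/Ki)
Km_app = 46 * (1 + 81/10)
Km_app = 418.6 uM

418.6 uM


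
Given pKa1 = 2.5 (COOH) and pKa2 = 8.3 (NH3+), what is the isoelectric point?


pI = (pKa1 + pKa2) / 2
pI = (2.5 + 8.3) / 2
pI = 5.4

5.4


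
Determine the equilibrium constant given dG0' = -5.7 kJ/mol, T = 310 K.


Keq = exp(-dG0 * 1000 / (R * T))
Keq = exp(-(-5.7) * 1000 / (8.314 * 310))
Keq = 9.1302

9.1302


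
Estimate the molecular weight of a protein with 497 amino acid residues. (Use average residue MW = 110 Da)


MW = n_residues * 110 Da
MW = 497 * 110
MW = 54670 Da

54670 Da


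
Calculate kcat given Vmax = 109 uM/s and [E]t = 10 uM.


kcat = Vmax / [E]t
kcat = 109 / 10
kcat = 10.9 s^-1

10.9 s^-1


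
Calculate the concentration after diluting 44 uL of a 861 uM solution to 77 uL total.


C2 = C1 * V1 / V2
C2 = 861 * 44 / 77
C2 = 492.0 uM

492.0 uM


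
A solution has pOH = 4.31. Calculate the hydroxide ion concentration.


[OH-] = 10^(-pOH)
[OH-] = 10^(-4.31)
[OH-] = 4.898e-05 M

4.898e-05 M


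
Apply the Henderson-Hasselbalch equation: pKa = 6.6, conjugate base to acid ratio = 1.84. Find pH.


pH = pKa + log10([A-]/[HA])
pH = 6.6 + log10(1.84)
pH = 6.8648

6.8648


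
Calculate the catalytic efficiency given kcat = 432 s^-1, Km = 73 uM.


Catalytic efficiency = kcat / Km
= 432 / 73
= 5.9178 uM^-1*s^-1

5.9178 uM^-1*s^-1


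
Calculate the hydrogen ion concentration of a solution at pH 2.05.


[H+] = 10^(-pH)
[H+] = 10^(-2.05)
[H+] = 0.0089 M

0.0089 M


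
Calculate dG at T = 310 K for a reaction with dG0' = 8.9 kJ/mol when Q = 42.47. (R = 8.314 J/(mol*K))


dG = dG0' + RT * ln(Q) / 1000
dG = 8.9 + 8.314 * 310 * ln(42.47) / 1000
dG = 18.5619 kJ/mol

18.5619 kJ/mol


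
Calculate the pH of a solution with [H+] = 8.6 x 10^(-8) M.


pH = -log10([H+])
pH = -log10(8.6 x 10^(-8))
pH = 7.0655

7.0655


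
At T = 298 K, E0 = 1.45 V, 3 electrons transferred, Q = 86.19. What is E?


E = E0 - (RT/nF) * ln(Q)
E = 1.45 - (8.314 * 298 / (3 * 96485)) * ln(86.19)
E = 1.4119 V

1.4119 V


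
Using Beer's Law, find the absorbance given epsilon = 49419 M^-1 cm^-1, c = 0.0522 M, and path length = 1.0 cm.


A = epsilon * c * l
A = 49419 * 0.0522 * 1.0
A = 2579.6718

2579.6718


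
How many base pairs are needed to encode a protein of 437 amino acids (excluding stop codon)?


Each amino acid = 1 codon = 3 bp
bp = 437 * 3 = 1311 bp

1311 bp


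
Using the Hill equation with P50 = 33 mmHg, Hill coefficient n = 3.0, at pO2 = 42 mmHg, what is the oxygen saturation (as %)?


Y = pO2^n / (P50^n + pO2^n)
Y = 42^3.0 / (33^3.0 + 42^3.0)
Y = 67.34%

67.34%


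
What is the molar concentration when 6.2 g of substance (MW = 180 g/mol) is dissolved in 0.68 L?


C = (mass / MW) / volume
C = (6.2 / 180) / 0.68
C = 0.0507 M

0.0507 M


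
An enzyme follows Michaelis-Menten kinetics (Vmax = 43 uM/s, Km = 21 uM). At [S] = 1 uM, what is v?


v = Vmax * [S] / (Km + [S])
v = 43 * 1 / (21 + 1)
v = 1.9545 uM/s

1.9545 uM/s


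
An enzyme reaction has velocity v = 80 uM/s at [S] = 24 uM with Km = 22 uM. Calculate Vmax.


Vmax = v * (Km + [S]) / [S]
Vmax = 80 * (22 + 24) / 24
Vmax = 153.3333 uM/s

153.3333 uM/s


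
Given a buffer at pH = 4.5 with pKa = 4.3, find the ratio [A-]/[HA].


[A-]/[HA] = 10^(pH - pKa)
= 10^(4.5 - 4.3)
= 1.5849

1.5849


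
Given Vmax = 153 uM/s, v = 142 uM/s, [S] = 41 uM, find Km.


Km = [S] * (Vmax - v) / v
Km = 41 * (153 - 142) / 142
Km = 3.1761 uM

3.1761 uM


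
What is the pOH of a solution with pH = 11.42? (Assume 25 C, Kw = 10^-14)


pOH = 14 - pH
pOH = 14 - 11.42
pOH = 2.58

2.58


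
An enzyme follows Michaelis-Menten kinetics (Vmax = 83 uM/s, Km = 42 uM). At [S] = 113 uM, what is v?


v = Vmax * [S] / (Km + [S])
v = 83 * 113 / (42 + 113)
v = 60.5097 uM/s

60.5097 uM/s


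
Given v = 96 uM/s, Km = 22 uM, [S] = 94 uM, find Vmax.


Vmax = v * (Km + [S]) / [S]
Vmax = 96 * (22 + 94) / 94
Vmax = 118.4681 uM/s

118.4681 uM/s


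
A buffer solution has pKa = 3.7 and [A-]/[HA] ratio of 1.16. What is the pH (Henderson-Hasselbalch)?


pH = pKa + log10([A-]/[HA])
pH = 3.7 + log10(1.16)
pH = 3.7645

3.7645


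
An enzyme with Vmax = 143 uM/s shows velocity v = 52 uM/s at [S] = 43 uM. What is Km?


Km = [S] * (Vmax - v) / v
Km = 43 * (143 - 52) / 52
Km = 75.25 uM

75.25 uM


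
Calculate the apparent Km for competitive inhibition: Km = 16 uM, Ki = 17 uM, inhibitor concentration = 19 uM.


Km_app = Km * (1 + [I]/Ki)
Km_app = 16 * (1 + 19/17)
Km_app = 33.8824 uM

33.8824 uM


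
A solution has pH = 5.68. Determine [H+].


[H+] = 10^(-pH)
[H+] = 10^(-5.68)
[H+] = 2.089e-06 M

2.089e-06 M


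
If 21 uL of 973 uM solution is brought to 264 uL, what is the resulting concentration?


C2 = C1 * V1 / V2
C2 = 973 * 21 / 264
C2 = 77.3977 uM

77.3977 uM


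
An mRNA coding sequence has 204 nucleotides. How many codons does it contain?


codons = nucleotides / 3
codons = 204 / 3 = 68

68


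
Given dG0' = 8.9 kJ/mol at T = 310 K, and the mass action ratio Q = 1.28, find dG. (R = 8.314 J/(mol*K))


dG = dG0' + RT * ln(Q) / 1000
dG = 8.9 + 8.314 * 310 * ln(1.28) / 1000
dG = 9.5362 kJ/mol

9.5362 kJ/mol


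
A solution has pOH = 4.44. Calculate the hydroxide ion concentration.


[OH-] = 10^(-pOH)
[OH-] = 10^(-4.44)
[OH-] = 3.631e-05 M

3.631e-05 M


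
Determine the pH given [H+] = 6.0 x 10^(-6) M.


pH = -log10([H+])
pH = -log10(6.0 x 10^(-6))
pH = 5.2218

5.2218


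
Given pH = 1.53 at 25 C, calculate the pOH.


pOH = 14 - pH
pOH = 14 - 1.53
pOH = 12.47

12.47


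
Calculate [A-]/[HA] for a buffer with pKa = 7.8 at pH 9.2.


[A-]/[HA] = 10^(pH - pKa)
= 10^(9.2 - 7.8)
= 25.1189

25.1189


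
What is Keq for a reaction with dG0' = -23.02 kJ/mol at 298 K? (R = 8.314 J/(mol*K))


Keq = exp(-dG0 * 1000 / (R * T))
Keq = exp(-(-23.02) * 1000 / (8.314 * 298))
Keq = 10843.8633

10843.8633


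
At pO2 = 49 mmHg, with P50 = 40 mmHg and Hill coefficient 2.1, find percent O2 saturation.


Y = pO2^n / (P50^n + pO2^n)
Y = 49^2.1 / (40^2.1 + 49^2.1)
Y = 60.5%

60.5%


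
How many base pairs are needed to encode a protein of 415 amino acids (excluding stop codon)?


Each amino acid = 1 codon = 3 bp
bp = 415 * 3 = 1245 bp

1245 bp


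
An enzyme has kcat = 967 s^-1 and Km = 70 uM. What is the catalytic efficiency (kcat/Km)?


Catalytic efficiency = kcat / Km
= 967 / 70
= 13.8143 uM^-1*s^-1

13.8143 uM^-1*s^-1


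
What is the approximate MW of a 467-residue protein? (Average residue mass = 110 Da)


MW = n_residues * 110 Da
MW = 467 * 110
MW = 51370 Da

51370 Da


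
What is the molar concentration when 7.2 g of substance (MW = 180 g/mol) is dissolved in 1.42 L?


C = (mass / MW) / volume
C = (7.2 / 180) / 1.42
C = 0.0282 M

0.0282 M


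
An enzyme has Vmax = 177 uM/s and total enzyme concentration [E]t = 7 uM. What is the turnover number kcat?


kcat = Vmax / [E]t
kcat = 177 / 7
kcat = 25.2857 s^-1

25.2857 s^-1


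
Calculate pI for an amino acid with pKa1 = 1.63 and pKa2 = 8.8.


pI = (pKa1 + pKa2) / 2
pI = (1.63 + 8.8) / 2
pI = 5.215

5.215


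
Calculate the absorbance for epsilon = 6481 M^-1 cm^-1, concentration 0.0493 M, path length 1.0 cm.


A = epsilon * c * l
A = 6481 * 0.0493 * 1.0
A = 319.5133

319.5133


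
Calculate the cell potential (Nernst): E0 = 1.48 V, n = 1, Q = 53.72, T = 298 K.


E = E0 - (RT/nF) * ln(Q)
E = 1.48 - (8.314 * 298 / (1 * 96485)) * ln(53.72)
E = 1.3777 V

1.3777 V


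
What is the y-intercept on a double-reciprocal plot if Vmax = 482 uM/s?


y-intercept = 1/Vmax
= 1/482
= 0.0021 s/uM

0.0021 s/uM


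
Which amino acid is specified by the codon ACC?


Standard genetic code lookup.
Codon ACC -> Thr

Thr


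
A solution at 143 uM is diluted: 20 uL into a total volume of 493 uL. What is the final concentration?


C2 = C1 * V1 / V2
C2 = 143 * 20 / 493
C2 = 5.8012 uM

5.8012 uM


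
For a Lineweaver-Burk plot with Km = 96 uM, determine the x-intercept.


x-intercept = -1/Km
= -1/96
= -0.0104 1/uM

-0.0104 1/uM


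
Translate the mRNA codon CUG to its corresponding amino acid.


Standard genetic code lookup.
Codon CUG -> Leu

Leu


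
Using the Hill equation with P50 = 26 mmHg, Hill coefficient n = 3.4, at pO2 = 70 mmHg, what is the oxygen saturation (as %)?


Y = pO2^n / (P50^n + pO2^n)
Y = 70^3.4 / (26^3.4 + 70^3.4)
Y = 96.67%

96.67%


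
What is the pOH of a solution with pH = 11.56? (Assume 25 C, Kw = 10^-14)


pOH = 14 - pH
pOH = 14 - 11.56
pOH = 2.44

2.44


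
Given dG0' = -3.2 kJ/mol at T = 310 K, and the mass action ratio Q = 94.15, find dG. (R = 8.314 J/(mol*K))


dG = dG0' + RT * ln(Q) / 1000
dG = -3.2 + 8.314 * 310 * ln(94.15) / 1000
dG = 8.5137 kJ/mol

8.5137 kJ/mol


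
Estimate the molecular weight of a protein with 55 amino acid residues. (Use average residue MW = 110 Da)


MW = n_residues * 110 Da
MW = 55 * 110
MW = 6050 Da

6050 Da


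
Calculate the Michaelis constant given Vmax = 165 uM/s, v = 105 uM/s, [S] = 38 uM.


Km = [S] * (Vmax - v) / v
Km = 38 * (165 - 105) / 105
Km = 21.7143 uM

21.7143 uM


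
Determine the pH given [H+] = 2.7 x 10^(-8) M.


pH = -log10([H+])
pH = -log10(2.7 x 10^(-8))
pH = 7.5686

7.5686


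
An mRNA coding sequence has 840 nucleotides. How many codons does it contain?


codons = nucleotides / 3
codons = 840 / 3 = 280

280


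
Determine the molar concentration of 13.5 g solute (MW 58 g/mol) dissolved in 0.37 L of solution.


C = (mass / MW) / volume
C = (13.5 / 58) / 0.37
C = 0.6291 M

0.6291 M


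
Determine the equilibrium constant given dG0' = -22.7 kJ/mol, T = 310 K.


Keq = exp(-dG0 * 1000 / (R * T))
Keq = exp(-(-22.7) * 1000 / (8.314 * 310))
Keq = 6684.3901

6684.3901


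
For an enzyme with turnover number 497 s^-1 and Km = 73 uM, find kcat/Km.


Catalytic efficiency = kcat / Km
= 497 / 73
= 6.8082 uM^-1*s^-1

6.8082 uM^-1*s^-1


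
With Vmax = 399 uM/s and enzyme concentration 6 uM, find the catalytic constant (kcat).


kcat = Vmax / [E]t
kcat = 399 / 6
kcat = 66.5 s^-1

66.5 s^-1


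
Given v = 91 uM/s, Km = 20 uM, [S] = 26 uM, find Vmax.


Vmax = v * (Km + [S]) / [S]
Vmax = 91 * (20 + 26) / 26
Vmax = 161.0 uM/s

161.0 uM/s


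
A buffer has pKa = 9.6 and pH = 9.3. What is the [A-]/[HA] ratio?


[A-]/[HA] = 10^(pH - pKa)
= 10^(9.3 - 9.6)
= 0.5012

0.5012


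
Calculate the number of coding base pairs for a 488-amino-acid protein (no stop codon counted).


Each amino acid = 1 codon = 3 bp
bp = 488 * 3 = 1464 bp

1464 bp


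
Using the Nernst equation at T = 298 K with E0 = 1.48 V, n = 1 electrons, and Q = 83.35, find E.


E = E0 - (RT/nF) * ln(Q)
E = 1.48 - (8.314 * 298 / (1 * 96485)) * ln(83.35)
E = 1.3664 V

1.3664 V


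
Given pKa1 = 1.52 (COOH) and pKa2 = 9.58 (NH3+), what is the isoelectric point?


pI = (pKa1 + pKa2) / 2
pI = (1.52 + 9.58) / 2
pI = 5.55

5.55


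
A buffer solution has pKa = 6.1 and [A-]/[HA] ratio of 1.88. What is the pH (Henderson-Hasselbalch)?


pH = pKa + log10([A-]/[HA])
pH = 6.1 + log10(1.88)
pH = 6.3742

6.3742


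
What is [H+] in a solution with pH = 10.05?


[H+] = 10^(-pH)
[H+] = 10^(-10.05)
[H+] = 8.913e-11 M

8.913e-11 M


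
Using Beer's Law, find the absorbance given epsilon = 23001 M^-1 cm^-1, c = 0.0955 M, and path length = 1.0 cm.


A = epsilon * c * l
A = 23001 * 0.0955 * 1.0
A = 2196.5955

2196.5955


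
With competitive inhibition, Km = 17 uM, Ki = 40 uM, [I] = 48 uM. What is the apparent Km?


Km_app = Km * (1 + [I]/Ki)
Km_app = 17 * (1 + 48/40)
Km_app = 37.4 uM

37.4 uM


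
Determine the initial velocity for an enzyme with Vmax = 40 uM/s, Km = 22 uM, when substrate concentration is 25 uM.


v = Vmax * [S] / (Km + [S])
v = 40 * 25 / (22 + 25)
v = 21.2766 uM/s

21.2766 uM/s


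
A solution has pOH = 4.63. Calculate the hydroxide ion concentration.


[OH-] = 10^(-pOH)
[OH-] = 10^(-4.63)
[OH-] = 2.344e-05 M

2.344e-05 M


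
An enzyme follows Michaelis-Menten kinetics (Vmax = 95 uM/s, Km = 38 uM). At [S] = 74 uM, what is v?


v = Vmax * [S] / (Km + [S])
v = 95 * 74 / (38 + 74)
v = 62.7679 uM/s

62.7679 uM/s


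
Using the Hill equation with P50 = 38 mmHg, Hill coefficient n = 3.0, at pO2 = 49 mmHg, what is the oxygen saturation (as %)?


Y = pO2^n / (P50^n + pO2^n)
Y = 49^3.0 / (38^3.0 + 49^3.0)
Y = 68.19%

68.19%


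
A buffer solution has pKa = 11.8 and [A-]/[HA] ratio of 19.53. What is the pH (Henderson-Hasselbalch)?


pH = pKa + log10([A-]/[HA])
pH = 11.8 + log10(19.53)
pH = 13.0907

13.0907


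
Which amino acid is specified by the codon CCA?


Standard genetic code lookup.
Codon CCA -> Pro

Pro


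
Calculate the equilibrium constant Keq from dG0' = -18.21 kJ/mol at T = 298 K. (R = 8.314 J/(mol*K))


Keq = exp(-dG0 * 1000 / (R * T))
Keq = exp(-(-18.21) * 1000 / (8.314 * 298))
Keq = 1556.0997

1556.0997


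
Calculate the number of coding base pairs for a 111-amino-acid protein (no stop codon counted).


Each amino acid = 1 codon = 3 bp
bp = 111 * 3 = 333 bp

333 bp


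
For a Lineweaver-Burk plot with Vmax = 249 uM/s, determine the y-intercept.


y-intercept = 1/Vmax
= 1/249
= 0.004 s/uM

0.004 s/uM


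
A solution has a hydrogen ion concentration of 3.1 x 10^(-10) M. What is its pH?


pH = -log10([H+])
pH = -log10(3.1 x 10^(-10))
pH = 9.5086

9.5086


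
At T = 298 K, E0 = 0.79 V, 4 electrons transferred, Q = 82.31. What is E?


E = E0 - (RT/nF) * ln(Q)
E = 0.79 - (8.314 * 298 / (4 * 96485)) * ln(82.31)
E = 0.7617 V

0.7617 V


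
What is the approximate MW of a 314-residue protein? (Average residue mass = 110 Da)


MW = n_residues * 110 Da
MW = 314 * 110
MW = 34540 Da

34540 Da


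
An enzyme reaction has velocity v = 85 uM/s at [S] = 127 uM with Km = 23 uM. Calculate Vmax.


Vmax = v * (Km + [S]) / [S]
Vmax = 85 * (23 + 127) / 127
Vmax = 100.3937 uM/s

100.3937 uM/s


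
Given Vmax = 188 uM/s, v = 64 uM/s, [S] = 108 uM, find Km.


Km = [S] * (Vmax - v) / v
Km = 108 * (188 - 64) / 64
Km = 209.25 uM

209.25 uM


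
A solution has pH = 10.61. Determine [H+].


[H+] = 10^(-pH)
[H+] = 10^(-10.61)
[H+] = 2.455e-11 M

2.455e-11 M


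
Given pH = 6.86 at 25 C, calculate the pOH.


pOH = 14 - pH
pOH = 14 - 6.86
pOH = 7.14

7.14


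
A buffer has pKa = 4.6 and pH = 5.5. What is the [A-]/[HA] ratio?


[A-]/[HA] = 10^(pH - pKa)
= 10^(5.5 - 4.6)
= 7.9433

7.9433


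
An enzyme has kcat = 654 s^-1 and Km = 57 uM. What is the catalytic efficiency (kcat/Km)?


Catalytic efficiency = kcat / Km
= 654 / 57
= 11.4737 uM^-1*s^-1

11.4737 uM^-1*s^-1


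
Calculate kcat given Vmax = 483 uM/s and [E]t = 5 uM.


kcat = Vmax / [E]t
kcat = 483 / 5
kcat = 96.6 s^-1

96.6 s^-1


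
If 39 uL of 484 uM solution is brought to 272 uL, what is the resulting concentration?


C2 = C1 * V1 / V2
C2 = 484 * 39 / 272
C2 = 69.3971 uM

69.3971 uM


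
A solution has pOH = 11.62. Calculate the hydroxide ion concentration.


[OH-] = 10^(-pOH)
[OH-] = 10^(-11.62)
[OH-] = 2.399e-12 M

2.399e-12 M


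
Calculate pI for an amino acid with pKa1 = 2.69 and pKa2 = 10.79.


pI = (pKa1 + pKa2) / 2
pI = (2.69 + 10.79) / 2
pI = 6.74

6.74


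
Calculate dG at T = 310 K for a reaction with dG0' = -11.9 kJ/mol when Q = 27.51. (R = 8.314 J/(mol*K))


dG = dG0' + RT * ln(Q) / 1000
dG = -11.9 + 8.314 * 310 * ln(27.51) / 1000
dG = -3.3573 kJ/mol

-3.3573 kJ/mol


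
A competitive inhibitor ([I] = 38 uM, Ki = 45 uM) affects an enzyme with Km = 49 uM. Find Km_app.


Km_app = Km * (1 + [I]/Ki)
Km_app = 49 * (1 + 38/45)
Km_app = 90.3778 uM

90.3778 uM


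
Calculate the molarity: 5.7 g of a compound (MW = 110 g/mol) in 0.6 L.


C = (mass / MW) / volume
C = (5.7 / 110) / 0.6
C = 0.0864 M

0.0864 M


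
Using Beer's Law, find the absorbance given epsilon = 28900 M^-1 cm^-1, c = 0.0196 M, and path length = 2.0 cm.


A = epsilon * c * l
A = 28900 * 0.0196 * 2.0
A = 1132.88

1132.88


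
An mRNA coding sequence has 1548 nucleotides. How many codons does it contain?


codons = nucleotides / 3
codons = 1548 / 3 = 516

516


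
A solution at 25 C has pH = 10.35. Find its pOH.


pOH = 14 - pH
pOH = 14 - 10.35
pOH = 3.65

3.65


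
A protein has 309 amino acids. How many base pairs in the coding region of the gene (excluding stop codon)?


Each amino acid = 1 codon = 3 bp
bp = 309 * 3 = 927 bp

927 bp


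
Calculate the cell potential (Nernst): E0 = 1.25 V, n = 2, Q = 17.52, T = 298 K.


E = E0 - (RT/nF) * ln(Q)
E = 1.25 - (8.314 * 298 / (2 * 96485)) * ln(17.52)
E = 1.2132 V

1.2132 V


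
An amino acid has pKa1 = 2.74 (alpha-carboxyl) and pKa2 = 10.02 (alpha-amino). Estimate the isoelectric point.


pI = (pKa1 + pKa2) / 2
pI = (2.74 + 10.02) / 2
pI = 6.38

6.38


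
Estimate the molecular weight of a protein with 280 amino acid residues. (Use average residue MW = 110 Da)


MW = n_residues * 110 Da
MW = 280 * 110
MW = 30800 Da

30800 Da


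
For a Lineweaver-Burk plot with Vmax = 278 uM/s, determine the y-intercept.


y-intercept = 1/Vmax
= 1/278
= 0.0036 s/uM

0.0036 s/uM


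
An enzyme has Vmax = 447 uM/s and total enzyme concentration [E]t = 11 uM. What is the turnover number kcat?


kcat = Vmax / [E]t
kcat = 447 / 11
kcat = 40.6364 s^-1

40.6364 s^-1


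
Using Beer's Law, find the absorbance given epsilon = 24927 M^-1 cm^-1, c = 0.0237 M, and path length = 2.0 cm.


A = epsilon * c * l
A = 24927 * 0.0237 * 2.0
A = 1181.5398

1181.5398


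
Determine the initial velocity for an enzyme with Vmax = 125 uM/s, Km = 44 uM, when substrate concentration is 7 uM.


v = Vmax * [S] / (Km + [S])
v = 125 * 7 / (44 + 7)
v = 17.1569 uM/s

17.1569 uM/s


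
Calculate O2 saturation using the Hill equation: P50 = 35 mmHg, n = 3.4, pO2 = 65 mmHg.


Y = pO2^n / (P50^n + pO2^n)
Y = 65^3.4 / (35^3.4 + 65^3.4)
Y = 89.14%

89.14%


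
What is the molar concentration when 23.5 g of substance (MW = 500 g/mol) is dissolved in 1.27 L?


C = (mass / MW) / volume
C = (23.5 / 500) / 1.27
C = 0.037 M

0.037 M


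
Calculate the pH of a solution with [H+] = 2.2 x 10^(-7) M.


pH = -log10([H+])
pH = -log10(2.2 x 10^(-7))
pH = 6.6576

6.6576


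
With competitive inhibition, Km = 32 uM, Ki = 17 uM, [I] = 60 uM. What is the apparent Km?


Km_app = Km * (1 + [I]/Ki)
Km_app = 32 * (1 + 60/17)
Km_app = 144.9412 uM

144.9412 uM


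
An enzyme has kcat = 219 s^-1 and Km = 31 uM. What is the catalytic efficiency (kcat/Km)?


Catalytic efficiency = kcat / Km
= 219 / 31
= 7.0645 uM^-1*s^-1

7.0645 uM^-1*s^-1


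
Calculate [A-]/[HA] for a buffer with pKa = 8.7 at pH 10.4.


[A-]/[HA] = 10^(pH - pKa)
= 10^(10.4 - 8.7)
= 50.1187

50.1187


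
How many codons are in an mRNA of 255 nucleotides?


codons = nucleotides / 3
codons = 255 / 3 = 85

85


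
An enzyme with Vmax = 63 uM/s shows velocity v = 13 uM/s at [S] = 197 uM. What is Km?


Km = [S] * (Vmax - v) / v
Km = 197 * (63 - 13) / 13
Km = 757.6923 uM

757.6923 uM


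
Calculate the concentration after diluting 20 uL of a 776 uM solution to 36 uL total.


C2 = C1 * V1 / V2
C2 = 776 * 20 / 36
C2 = 431.1111 uM

431.1111 uM


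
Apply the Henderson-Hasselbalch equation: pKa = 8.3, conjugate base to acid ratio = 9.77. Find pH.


pH = pKa + log10([A-]/[HA])
pH = 8.3 + log10(9.77)
pH = 9.2899

9.2899


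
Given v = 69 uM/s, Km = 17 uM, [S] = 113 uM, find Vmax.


Vmax = v * (Km + [S]) / [S]
Vmax = 69 * (17 + 113) / 113
Vmax = 79.3805 uM/s

79.3805 uM/s


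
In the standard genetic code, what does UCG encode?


Standard genetic code lookup.
Codon UCG -> Ser

Ser


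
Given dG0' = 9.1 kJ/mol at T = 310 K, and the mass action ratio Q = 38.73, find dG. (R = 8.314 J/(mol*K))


dG = dG0' + RT * ln(Q) / 1000
dG = 9.1 + 8.314 * 310 * ln(38.73) / 1000
dG = 18.5243 kJ/mol

18.5243 kJ/mol


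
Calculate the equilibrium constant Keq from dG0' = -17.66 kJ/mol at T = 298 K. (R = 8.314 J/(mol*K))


Keq = exp(-dG0 * 1000 / (R * T))
Keq = exp(-(-17.66) * 1000 / (8.314 * 298))
Keq = 1246.3147

1246.3147


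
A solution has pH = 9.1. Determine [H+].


[H+] = 10^(-pH)
[H+] = 10^(-9.1)
[H+] = 7.943e-10 M

7.943e-10 M


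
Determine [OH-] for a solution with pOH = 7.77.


[OH-] = 10^(-pOH)
[OH-] = 10^(-7.77)
[OH-] = 1.698e-08 M

1.698e-08 M


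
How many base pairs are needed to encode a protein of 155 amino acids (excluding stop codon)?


Each amino acid = 1 codon = 3 bp
bp = 155 * 3 = 465 bp

465 bp


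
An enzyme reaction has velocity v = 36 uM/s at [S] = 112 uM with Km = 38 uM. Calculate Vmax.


Vmax = v * (Km + [S]) / [S]
Vmax = 36 * (38 + 112) / 112
Vmax = 48.2143 uM/s

48.2143 uM/s


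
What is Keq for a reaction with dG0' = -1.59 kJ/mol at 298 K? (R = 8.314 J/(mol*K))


Keq = exp(-dG0 * 1000 / (R * T))
Keq = exp(-(-1.59) * 1000 / (8.314 * 298))
Keq = 1.8998

1.8998


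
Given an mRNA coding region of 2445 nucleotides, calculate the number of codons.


codons = nucleotides / 3
codons = 2445 / 3 = 815

815


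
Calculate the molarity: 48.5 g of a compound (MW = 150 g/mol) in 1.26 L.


C = (mass / MW) / volume
C = (48.5 / 150) / 1.26
C = 0.2566 M

0.2566 M


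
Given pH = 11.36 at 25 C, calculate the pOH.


pOH = 14 - pH
pOH = 14 - 11.36
pOH = 2.64

2.64


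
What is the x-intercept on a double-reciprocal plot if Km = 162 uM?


x-intercept = -1/Km
= -1/162
= -0.0062 1/uM

-0.0062 1/uM


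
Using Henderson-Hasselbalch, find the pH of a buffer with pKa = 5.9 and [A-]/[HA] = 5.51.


pH = pKa + log10([A-]/[HA])
pH = 5.9 + log10(5.51)
pH = 6.6412

6.6412


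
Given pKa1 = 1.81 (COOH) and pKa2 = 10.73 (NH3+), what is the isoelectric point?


pI = (pKa1 + pKa2) / 2
pI = (1.81 + 10.73) / 2
pI = 6.27

6.27


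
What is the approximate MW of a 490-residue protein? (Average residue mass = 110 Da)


MW = n_residues * 110 Da
MW = 490 * 110
MW = 53900 Da

53900 Da


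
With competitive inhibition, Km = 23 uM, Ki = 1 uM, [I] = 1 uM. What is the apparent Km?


Km_app = Km * (1 + [I]/Ki)
Km_app = 23 * (1 + 1/1)
Km_app = 46.0 uM

46.0 uM


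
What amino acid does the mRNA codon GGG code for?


Standard genetic code lookup.
Codon GGG -> Gly

Gly


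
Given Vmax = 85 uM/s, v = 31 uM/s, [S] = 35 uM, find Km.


Km = [S] * (Vmax - v) / v
Km = 35 * (85 - 31) / 31
Km = 60.9677 uM

60.9677 uM


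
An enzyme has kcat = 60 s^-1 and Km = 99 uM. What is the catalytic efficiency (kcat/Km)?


Catalytic efficiency = kcat / Km
= 60 / 99
= 0.6061 uM^-1*s^-1

0.6061 uM^-1*s^-1


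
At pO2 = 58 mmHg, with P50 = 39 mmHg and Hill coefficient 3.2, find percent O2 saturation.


Y = pO2^n / (P50^n + pO2^n)
Y = 58^3.2 / (39^3.2 + 58^3.2)
Y = 78.07%

78.07%


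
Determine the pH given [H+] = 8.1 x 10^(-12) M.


pH = -log10([H+])
pH = -log10(8.1 x 10^(-12))
pH = 11.0915

11.0915


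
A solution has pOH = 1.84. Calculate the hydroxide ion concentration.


[OH-] = 10^(-pOH)
[OH-] = 10^(-1.84)
[OH-] = 0.0145 M

0.0145 M


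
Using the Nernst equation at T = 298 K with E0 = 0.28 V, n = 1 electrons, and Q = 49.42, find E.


E = E0 - (RT/nF) * ln(Q)
E = 0.28 - (8.314 * 298 / (1 * 96485)) * ln(49.42)
E = 0.1798 V

0.1798 V


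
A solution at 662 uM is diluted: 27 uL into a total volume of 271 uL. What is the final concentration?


C2 = C1 * V1 / V2
C2 = 662 * 27 / 271
C2 = 65.9557 uM

65.9557 uM


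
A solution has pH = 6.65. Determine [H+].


[H+] = 10^(-pH)
[H+] = 10^(-6.65)
[H+] = 2.239e-07 M

2.239e-07 M


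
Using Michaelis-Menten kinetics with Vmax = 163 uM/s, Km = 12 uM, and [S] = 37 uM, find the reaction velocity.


v = Vmax * [S] / (Km + [S])
v = 163 * 37 / (12 + 37)
v = 123.0816 uM/s

123.0816 uM/s


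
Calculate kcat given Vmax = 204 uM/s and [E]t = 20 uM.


kcat = Vmax / [E]t
kcat = 204 / 20
kcat = 10.2 s^-1

10.2 s^-1


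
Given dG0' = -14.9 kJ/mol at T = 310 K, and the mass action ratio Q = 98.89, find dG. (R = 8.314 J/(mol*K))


dG = dG0' + RT * ln(Q) / 1000
dG = -14.9 + 8.314 * 310 * ln(98.89) / 1000
dG = -3.0597 kJ/mol

-3.0597 kJ/mol


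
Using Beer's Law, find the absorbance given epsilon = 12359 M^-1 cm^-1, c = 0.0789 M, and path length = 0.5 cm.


A = epsilon * c * l
A = 12359 * 0.0789 * 0.5
A = 487.5625

487.5625


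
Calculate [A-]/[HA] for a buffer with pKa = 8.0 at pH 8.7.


[A-]/[HA] = 10^(pH - pKa)
= 10^(8.7 - 8.0)
= 5.0119

5.0119


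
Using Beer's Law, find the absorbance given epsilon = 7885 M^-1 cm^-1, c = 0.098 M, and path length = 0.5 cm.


A = epsilon * c * l
A = 7885 * 0.098 * 0.5
A = 386.365

386.365


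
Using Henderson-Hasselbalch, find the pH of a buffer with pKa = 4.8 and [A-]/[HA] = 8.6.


pH = pKa + log10([A-]/[HA])
pH = 4.8 + log10(8.6)
pH = 5.7345

5.7345


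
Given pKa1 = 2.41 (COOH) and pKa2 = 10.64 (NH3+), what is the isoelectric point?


pI = (pKa1 + pKa2) / 2
pI = (2.41 + 10.64) / 2
pI = 6.525

6.525


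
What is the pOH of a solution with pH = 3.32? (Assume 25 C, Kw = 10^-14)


pOH = 14 - pH
pOH = 14 - 3.32
pOH = 10.68

10.68


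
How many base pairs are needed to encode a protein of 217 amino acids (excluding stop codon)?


Each amino acid = 1 codon = 3 bp
bp = 217 * 3 = 651 bp

651 bp


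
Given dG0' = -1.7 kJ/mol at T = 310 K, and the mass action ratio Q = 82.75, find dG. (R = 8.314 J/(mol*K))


dG = dG0' + RT * ln(Q) / 1000
dG = -1.7 + 8.314 * 310 * ln(82.75) / 1000
dG = 9.6811 kJ/mol

9.6811 kJ/mol


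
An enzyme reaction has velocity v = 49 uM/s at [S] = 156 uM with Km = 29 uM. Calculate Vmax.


Vmax = v * (Km + [S]) / [S]
Vmax = 49 * (29 + 156) / 156
Vmax = 58.109 uM/s

58.109 uM/s


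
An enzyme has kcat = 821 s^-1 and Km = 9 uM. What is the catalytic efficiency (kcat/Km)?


Catalytic efficiency = kcat / Km
= 821 / 9
= 91.2222 uM^-1*s^-1

91.2222 uM^-1*s^-1


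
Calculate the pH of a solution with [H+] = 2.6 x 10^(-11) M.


pH = -log10([H+])
pH = -log10(2.6 x 10^(-11))
pH = 10.585

10.585


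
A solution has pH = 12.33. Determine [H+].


[H+] = 10^(-pH)
[H+] = 10^(-12.33)
[H+] = 4.677e-13 M

4.677e-13 M


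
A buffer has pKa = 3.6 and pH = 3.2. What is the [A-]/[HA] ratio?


[A-]/[HA] = 10^(pH - pKa)
= 10^(3.2 - 3.6)
= 0.3981

0.3981


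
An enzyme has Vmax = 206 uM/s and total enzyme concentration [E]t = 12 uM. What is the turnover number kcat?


kcat = Vmax / [E]t
kcat = 206 / 12
kcat = 17.1667 s^-1

17.1667 s^-1


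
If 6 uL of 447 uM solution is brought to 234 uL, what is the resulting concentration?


C2 = C1 * V1 / V2
C2 = 447 * 6 / 234
C2 = 11.4615 uM

11.4615 uM


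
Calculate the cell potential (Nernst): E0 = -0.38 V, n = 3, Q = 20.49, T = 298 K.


E = E0 - (RT/nF) * ln(Q)
E = -0.38 - (8.314 * 298 / (3 * 96485)) * ln(20.49)
E = -0.4058 V

-0.4058 V


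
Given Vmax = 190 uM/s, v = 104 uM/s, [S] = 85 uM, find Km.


Km = [S] * (Vmax - v) / v
Km = 85 * (190 - 104) / 104
Km = 70.2885 uM

70.2885 uM


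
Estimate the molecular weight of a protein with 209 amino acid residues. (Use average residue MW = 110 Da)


MW = n_residues * 110 Da
MW = 209 * 110
MW = 22990 Da

22990 Da


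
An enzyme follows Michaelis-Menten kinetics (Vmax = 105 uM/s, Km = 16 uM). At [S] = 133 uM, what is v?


v = Vmax * [S] / (Km + [S])
v = 105 * 133 / (16 + 133)
v = 93.7248 uM/s

93.7248 uM/s


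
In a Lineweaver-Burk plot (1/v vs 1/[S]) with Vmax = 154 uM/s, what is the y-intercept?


y-intercept = 1/Vmax
= 1/154
= 0.0065 s/uM

0.0065 s/uM


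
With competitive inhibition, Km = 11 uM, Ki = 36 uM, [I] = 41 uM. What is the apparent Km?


Km_app = Km * (1 + [I]/Ki)
Km_app = 11 * (1 + 41/36)
Km_app = 23.5278 uM

23.5278 uM


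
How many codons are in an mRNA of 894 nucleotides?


codons = nucleotides / 3
codons = 894 / 3 = 298

298


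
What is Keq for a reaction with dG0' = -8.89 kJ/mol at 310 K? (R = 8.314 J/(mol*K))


Keq = exp(-dG0 * 1000 / (R * T))
Keq = exp(-(-8.89) * 1000 / (8.314 * 310))
Keq = 31.4781

31.4781


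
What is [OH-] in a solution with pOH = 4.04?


[OH-] = 10^(-pOH)
[OH-] = 10^(-4.04)
[OH-] = 9.120e-05 M

9.120e-05 M


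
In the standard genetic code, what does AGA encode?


Standard genetic code lookup.
Codon AGA -> Arg

Arg


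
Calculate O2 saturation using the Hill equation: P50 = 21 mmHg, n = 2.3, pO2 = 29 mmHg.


Y = pO2^n / (P50^n + pO2^n)
Y = 29^2.3 / (21^2.3 + 29^2.3)
Y = 67.75%

67.75%


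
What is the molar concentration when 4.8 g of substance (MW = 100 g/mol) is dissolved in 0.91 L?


C = (mass / MW) / volume
C = (4.8 / 100) / 0.91
C = 0.0527 M

0.0527 M


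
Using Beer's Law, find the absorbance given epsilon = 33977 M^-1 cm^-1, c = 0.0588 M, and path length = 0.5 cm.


A = epsilon * c * l
A = 33977 * 0.0588 * 0.5
A = 998.9238

998.9238


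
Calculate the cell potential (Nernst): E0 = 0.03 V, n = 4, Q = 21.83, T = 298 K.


E = E0 - (RT/nF) * ln(Q)
E = 0.03 - (8.314 * 298 / (4 * 96485)) * ln(21.83)
E = 0.0102 V

0.0102 V


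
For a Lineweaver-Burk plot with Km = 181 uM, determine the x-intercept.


x-intercept = -1/Km
= -1/181
= -0.0055 1/uM

-0.0055 1/uM


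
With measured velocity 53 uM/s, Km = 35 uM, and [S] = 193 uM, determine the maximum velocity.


Vmax = v * (Km + [S]) / [S]
Vmax = 53 * (35 + 193) / 193
Vmax = 62.6114 uM/s

62.6114 uM/s
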